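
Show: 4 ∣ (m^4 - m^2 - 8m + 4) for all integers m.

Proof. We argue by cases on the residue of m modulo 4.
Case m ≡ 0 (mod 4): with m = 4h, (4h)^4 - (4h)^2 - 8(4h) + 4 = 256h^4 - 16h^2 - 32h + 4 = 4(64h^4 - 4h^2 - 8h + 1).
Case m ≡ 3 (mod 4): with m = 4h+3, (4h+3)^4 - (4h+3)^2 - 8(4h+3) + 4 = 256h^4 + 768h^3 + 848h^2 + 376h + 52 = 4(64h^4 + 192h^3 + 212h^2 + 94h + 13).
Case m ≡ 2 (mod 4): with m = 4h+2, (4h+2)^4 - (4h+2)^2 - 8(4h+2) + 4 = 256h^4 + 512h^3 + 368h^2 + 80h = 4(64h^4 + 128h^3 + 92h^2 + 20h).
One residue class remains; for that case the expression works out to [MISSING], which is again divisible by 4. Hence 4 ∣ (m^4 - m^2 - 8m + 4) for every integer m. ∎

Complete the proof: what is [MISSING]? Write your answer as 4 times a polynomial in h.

Only m ≡ 1 (mod 4) is unaccounted for. Put m = 4h+1:
(4h+1)^4 - (4h+1)^2 - 8(4h+1) + 4 expands to 256h^4 + 256h^3 + 80h^2 - 24h - 4,
and factoring out 4 leaves 4(64h^4 + 64h^3 + 20h^2 - 6h - 1).

4(64h^4 + 64h^3 + 20h^2 - 6h - 1)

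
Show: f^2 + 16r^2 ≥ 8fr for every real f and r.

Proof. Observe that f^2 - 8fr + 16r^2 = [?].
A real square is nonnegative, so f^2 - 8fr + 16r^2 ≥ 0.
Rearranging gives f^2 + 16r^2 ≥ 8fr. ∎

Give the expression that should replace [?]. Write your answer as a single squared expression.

The leading and trailing coefficients are 1^2 and 4^2, and 8 = 2·1·4, so the trinomial is (f - 4r)^2.
Hence f^2 - 8fr + 16r^2 ≥ 0.

(f - 4r)^2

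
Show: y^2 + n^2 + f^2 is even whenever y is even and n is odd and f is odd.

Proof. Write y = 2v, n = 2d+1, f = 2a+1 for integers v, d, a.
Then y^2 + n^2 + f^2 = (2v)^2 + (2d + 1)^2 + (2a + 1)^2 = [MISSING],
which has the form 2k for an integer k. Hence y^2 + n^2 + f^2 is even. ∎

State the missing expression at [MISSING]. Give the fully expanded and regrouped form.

(2v)^2 + (2d + 1)^2 + (2a + 1)^2 = 4a^2 + 4a + 4d^2 + 4d + 4v^2 + 2
= 2(2a^2 + 2a + 2d^2 + 2d + 2v^2 + 1).
Since 2a^2 + 2a + 2d^2 + 2d + 2v^2 + 1 is an integer, the sum of squares is of the form 2k for an integer k.

2(2a^2 + 2a + 2d^2 + 2d + 2v^2 + 1)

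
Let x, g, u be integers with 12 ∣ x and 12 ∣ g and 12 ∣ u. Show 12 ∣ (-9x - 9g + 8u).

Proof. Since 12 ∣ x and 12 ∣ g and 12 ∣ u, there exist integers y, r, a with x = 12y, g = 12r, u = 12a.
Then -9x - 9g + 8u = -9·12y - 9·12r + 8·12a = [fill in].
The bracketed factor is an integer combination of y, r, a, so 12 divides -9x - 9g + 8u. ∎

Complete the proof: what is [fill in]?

Pull the common 12 out of every term: -9·12y - 9·12r + 8·12a = 12(8a - 9r - 9y).
8a - 9r - 9y is an integer, which exhibits the divisibility.

12(8a - 9r - 9y)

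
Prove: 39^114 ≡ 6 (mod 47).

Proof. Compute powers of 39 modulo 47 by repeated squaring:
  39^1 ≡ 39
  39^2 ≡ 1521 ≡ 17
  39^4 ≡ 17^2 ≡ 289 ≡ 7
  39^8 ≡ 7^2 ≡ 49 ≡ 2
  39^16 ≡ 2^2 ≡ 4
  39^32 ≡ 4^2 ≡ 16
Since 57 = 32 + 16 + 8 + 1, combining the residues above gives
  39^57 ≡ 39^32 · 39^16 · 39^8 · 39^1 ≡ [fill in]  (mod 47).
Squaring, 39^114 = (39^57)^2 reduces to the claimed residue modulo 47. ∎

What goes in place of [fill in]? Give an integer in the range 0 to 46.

Multiply the listed residues: 16 · 4 · 2 · 39 = 64 → 128 → 4992.
Reducing modulo 47: 4992 = 106·47 + 10, so 39^57 ≡ 10.

10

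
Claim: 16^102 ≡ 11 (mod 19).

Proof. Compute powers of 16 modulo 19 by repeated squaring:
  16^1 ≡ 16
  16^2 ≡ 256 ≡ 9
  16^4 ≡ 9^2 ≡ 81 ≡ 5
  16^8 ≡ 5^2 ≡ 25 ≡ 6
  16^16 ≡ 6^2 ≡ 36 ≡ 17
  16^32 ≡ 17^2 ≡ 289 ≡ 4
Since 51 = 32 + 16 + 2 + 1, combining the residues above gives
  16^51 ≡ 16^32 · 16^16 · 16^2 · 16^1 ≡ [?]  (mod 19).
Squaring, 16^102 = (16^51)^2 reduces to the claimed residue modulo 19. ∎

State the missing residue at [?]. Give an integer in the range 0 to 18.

7

Multiply the listed residues: 4 · 17 · 9 · 16 = 68 → 612 → 9792.
Reducing modulo 19: 9792 = 515·19 + 7, so 16^51 ≡ 7.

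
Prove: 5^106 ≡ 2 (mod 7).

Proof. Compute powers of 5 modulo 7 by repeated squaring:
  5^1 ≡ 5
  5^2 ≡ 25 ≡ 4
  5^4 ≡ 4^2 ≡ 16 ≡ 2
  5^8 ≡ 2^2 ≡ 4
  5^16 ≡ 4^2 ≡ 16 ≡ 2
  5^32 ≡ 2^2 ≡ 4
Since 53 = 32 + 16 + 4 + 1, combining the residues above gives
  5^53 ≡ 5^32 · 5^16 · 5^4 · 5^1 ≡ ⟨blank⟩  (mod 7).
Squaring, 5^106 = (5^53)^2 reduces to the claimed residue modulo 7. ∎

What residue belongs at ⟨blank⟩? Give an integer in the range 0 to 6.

Multiply the listed residues: 4 · 2 · 2 · 5 = 8 → 16 → 80.
Reducing modulo 7: 80 = 11·7 + 3, so 5^53 ≡ 3.

3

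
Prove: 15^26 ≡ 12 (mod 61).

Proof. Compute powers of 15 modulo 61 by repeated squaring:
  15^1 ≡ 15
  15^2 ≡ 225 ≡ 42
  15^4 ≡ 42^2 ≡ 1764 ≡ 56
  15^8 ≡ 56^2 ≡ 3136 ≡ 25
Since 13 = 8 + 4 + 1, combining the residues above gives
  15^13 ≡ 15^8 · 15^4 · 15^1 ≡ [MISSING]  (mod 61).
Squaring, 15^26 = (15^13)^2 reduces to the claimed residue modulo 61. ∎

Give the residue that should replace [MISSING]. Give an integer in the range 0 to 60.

16

15^8 · 15^4 · 15^1 ≡ 25 · 56 · 15 = 21000.
21000 mod 61 = 16, so 15^13 ≡ 16 (mod 61).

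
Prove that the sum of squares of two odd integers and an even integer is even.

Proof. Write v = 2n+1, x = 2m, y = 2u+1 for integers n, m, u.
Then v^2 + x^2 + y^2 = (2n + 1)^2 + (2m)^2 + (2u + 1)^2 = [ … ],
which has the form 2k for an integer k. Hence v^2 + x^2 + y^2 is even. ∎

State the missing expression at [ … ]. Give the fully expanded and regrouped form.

Expanding: (2n + 1)^2 + (2m)^2 + (2u + 1)^2 = 4m^2 + 4n^2 + 4n + 4u^2 + 4u + 2.
Every term is even; pulling out the factor of 2 gives 2(2m^2 + 2n^2 + 2n + 2u^2 + 2u + 1).

2(2m^2 + 2n^2 + 2n + 2u^2 + 2u + 1)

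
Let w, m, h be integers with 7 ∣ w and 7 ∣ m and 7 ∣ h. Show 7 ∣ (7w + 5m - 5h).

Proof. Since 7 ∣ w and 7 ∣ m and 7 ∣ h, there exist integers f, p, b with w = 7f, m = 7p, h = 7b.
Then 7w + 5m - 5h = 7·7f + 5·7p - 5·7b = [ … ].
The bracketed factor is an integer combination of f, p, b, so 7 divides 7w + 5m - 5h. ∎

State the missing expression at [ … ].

7(-5b + 7f + 5p)

Each term has a factor of 7: 7·7f + 5·7p - 5·7b = 7·(-5b + 7f + 5p).
Since -5b + 7f + 5p is an integer, 7 ∣ (7w + 5m - 5h).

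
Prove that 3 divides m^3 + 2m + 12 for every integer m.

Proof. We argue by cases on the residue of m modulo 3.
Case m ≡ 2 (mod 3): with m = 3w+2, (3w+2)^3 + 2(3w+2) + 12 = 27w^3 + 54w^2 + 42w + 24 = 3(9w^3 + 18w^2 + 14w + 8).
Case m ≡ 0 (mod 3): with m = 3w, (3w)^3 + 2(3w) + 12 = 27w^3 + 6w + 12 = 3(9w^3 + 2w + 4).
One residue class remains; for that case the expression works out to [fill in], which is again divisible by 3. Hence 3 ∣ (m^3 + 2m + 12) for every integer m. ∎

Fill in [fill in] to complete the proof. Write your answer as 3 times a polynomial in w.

Only m ≡ 1 (mod 3) is unaccounted for. Put m = 3w+1:
(3w+1)^3 + 2(3w+1) + 12 expands to 27w^3 + 27w^2 + 15w + 15,
and factoring out 3 leaves 3(9w^3 + 9w^2 + 5w + 5).

3(9w^3 + 9w^2 + 5w + 5)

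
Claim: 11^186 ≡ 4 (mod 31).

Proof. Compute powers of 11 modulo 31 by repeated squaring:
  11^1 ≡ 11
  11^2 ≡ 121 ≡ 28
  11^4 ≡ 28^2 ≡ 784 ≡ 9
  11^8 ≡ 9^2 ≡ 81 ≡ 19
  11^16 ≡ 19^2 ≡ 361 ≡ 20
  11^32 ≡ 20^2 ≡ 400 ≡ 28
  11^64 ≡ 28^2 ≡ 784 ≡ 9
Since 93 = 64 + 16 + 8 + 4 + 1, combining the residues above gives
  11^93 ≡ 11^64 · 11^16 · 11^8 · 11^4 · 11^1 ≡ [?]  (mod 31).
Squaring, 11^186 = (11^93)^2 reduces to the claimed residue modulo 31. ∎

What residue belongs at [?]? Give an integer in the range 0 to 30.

11^64 · 11^16 · 11^8 · 11^4 · 11^1 ≡ 9 · 20 · 19 · 9 · 11 = 338580.
338580 mod 31 = 29, so 11^93 ≡ 29 (mod 31).

29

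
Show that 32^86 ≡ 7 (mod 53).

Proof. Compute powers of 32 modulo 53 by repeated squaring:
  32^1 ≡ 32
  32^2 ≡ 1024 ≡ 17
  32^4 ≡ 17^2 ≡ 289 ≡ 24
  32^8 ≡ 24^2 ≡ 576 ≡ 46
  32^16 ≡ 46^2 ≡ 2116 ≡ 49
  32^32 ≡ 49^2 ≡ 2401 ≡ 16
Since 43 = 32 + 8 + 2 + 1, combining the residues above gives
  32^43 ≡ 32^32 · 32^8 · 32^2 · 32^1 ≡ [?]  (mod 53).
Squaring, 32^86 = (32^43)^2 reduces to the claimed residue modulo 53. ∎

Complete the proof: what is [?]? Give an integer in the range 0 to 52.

32^32 · 32^8 · 32^2 · 32^1 ≡ 16 · 46 · 17 · 32 = 400384.
400384 mod 53 = 22, so 32^43 ≡ 22 (mod 53).

22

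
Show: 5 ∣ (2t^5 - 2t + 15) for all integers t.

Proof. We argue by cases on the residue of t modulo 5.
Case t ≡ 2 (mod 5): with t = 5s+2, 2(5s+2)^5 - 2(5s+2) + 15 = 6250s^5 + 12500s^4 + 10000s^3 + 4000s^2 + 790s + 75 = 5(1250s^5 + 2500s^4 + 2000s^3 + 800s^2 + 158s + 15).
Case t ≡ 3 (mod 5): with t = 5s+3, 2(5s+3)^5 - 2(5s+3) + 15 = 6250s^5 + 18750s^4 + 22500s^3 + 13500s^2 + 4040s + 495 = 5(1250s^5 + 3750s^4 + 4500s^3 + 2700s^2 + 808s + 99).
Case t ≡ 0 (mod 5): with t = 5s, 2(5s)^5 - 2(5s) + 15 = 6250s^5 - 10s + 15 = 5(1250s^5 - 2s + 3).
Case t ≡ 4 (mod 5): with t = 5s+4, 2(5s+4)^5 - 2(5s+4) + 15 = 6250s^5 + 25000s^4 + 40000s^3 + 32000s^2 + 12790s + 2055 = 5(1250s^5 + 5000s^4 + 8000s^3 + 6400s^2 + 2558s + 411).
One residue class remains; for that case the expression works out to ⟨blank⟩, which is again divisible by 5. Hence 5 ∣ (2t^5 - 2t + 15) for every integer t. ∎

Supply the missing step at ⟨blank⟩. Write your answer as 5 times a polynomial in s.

The residues treated are {2, 3, 0, 4}, so the missing case is t ≡ 1 (mod 5); write t = 5s+1.
Then 2(5s+1)^5 - 2(5s+1) + 15 = 6250s^5 + 6250s^4 + 2500s^3 + 500s^2 + 40s + 15 = 5(1250s^5 + 1250s^4 + 500s^3 + 100s^2 + 8s + 3).

5(1250s^5 + 1250s^4 + 500s^3 + 100s^2 + 8s + 3)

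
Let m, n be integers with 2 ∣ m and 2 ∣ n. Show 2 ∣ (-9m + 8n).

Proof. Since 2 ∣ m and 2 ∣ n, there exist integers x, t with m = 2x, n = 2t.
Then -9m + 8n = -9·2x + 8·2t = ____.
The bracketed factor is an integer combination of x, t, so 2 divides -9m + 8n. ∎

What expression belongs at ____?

Each term has a factor of 2: -9·2x + 8·2t = 2·(8t - 9x).
Since 8t - 9x is an integer, 2 ∣ (-9m + 8n).

2(8t - 9x)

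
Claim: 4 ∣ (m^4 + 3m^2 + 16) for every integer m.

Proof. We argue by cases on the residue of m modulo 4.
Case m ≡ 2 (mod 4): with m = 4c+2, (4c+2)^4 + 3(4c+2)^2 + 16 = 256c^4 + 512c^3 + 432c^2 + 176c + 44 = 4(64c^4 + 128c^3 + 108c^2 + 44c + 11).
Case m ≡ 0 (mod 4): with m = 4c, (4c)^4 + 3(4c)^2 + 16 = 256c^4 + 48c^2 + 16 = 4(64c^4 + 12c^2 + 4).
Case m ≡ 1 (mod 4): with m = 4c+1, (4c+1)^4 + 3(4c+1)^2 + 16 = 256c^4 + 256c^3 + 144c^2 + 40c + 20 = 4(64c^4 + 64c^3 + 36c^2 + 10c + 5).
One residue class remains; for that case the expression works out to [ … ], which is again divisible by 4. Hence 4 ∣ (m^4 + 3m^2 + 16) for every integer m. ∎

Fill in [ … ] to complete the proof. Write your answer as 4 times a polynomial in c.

The residues treated are {2, 0, 1}, so the missing case is m ≡ 3 (mod 4); write m = 4c+3.
Then (4c+3)^4 + 3(4c+3)^2 + 16 = 256c^4 + 768c^3 + 912c^2 + 504c + 124 = 4(64c^4 + 192c^3 + 228c^2 + 126c + 31).

4(64c^4 + 192c^3 + 228c^2 + 126c + 31)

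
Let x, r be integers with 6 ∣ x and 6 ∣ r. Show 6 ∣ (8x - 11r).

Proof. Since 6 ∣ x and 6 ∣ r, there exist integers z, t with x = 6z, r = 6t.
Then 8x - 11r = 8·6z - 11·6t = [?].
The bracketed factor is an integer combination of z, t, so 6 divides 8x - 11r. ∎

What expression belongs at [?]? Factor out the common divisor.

6(-11t + 8z)

Each term has a factor of 6: 8·6z - 11·6t = 6·(-11t + 8z).
Since -11t + 8z is an integer, 6 ∣ (8x - 11r).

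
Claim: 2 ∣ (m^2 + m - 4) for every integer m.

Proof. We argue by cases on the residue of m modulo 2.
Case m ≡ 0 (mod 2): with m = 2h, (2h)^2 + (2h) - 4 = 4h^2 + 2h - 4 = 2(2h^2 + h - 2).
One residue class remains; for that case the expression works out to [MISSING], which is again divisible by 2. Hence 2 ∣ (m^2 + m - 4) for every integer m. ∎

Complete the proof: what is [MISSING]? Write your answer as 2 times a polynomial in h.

2(2h^2 + 3h - 1)

Only m ≡ 1 (mod 2) is unaccounted for. Put m = 2h+1:
(2h+1)^2 + (2h+1) - 4 expands to 4h^2 + 6h - 2,
and factoring out 2 leaves 2(2h^2 + 3h - 1).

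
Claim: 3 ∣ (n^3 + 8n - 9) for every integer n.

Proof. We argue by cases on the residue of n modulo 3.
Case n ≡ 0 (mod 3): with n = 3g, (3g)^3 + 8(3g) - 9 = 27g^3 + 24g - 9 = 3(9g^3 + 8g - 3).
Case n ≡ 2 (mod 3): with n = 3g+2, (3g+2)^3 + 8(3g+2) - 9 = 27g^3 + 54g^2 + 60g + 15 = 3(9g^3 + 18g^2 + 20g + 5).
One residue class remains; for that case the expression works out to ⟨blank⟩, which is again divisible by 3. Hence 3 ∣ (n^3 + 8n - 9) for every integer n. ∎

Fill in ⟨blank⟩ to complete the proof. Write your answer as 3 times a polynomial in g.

3(9g^3 + 9g^2 + 11g)

The residues treated are {0, 2}, so the missing case is n ≡ 1 (mod 3); write n = 3g+1.
Then (3g+1)^3 + 8(3g+1) - 9 = 27g^3 + 27g^2 + 33g = 3(9g^3 + 9g^2 + 11g).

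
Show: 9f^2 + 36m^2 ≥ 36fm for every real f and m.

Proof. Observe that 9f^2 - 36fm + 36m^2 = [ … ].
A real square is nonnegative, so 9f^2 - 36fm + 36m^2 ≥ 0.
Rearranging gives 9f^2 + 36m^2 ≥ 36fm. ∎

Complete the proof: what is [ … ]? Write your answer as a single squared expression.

9f^2 - 36fm + 36m^2 is a perfect-square trinomial: the outer terms are (3f)^2 and (6m)^2, and the cross term is -2·3f·6m.
So 9f^2 - 36fm + 36m^2 = (3f - 6m)^2 ≥ 0.

(3f - 6m)^2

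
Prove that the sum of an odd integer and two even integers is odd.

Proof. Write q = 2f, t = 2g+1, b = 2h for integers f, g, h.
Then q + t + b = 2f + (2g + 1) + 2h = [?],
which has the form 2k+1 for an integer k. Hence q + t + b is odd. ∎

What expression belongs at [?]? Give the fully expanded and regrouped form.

2(f + g + h) + 1

Expanding: 2f + (2g + 1) + 2h = 2f + 2g + 2h + 1.
Every term except the constant is even, so this is 2(f + g + h) + 1,
and f + g + h ∈ ℤ gives the required form.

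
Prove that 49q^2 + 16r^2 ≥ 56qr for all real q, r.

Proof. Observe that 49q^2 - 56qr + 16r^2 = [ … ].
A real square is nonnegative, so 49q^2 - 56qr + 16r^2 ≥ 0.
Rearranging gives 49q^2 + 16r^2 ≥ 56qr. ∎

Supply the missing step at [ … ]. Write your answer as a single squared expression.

49q^2 - 56qr + 16r^2 is a perfect-square trinomial: the outer terms are (7q)^2 and (4r)^2, and the cross term is -2·7q·4r.
So 49q^2 - 56qr + 16r^2 = (7q - 4r)^2 ≥ 0.

(7q - 4r)^2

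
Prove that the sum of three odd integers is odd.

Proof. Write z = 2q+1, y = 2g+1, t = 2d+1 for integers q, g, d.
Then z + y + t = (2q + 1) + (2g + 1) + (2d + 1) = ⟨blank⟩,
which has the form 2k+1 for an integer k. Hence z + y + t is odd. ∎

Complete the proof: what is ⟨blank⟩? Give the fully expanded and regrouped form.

(2q + 1) + (2g + 1) + (2d + 1) = 2d + 2g + 2q + 3
= 2(d + g + q + 1) + 1.
Since d + g + q + 1 is an integer, the sum is of the form 2k+1 for an integer k.

2(d + g + q + 1) + 1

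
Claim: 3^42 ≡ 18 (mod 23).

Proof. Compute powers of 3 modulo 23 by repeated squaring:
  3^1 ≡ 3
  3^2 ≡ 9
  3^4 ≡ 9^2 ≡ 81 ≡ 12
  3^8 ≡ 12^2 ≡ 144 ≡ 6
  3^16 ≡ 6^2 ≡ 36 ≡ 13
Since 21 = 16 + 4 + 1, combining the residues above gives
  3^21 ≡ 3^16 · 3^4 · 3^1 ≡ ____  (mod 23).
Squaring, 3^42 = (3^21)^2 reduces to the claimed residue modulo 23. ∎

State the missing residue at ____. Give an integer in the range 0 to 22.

3^16 · 3^4 · 3^1 ≡ 13 · 12 · 3 = 468.
468 mod 23 = 8, so 3^21 ≡ 8 (mod 23).

8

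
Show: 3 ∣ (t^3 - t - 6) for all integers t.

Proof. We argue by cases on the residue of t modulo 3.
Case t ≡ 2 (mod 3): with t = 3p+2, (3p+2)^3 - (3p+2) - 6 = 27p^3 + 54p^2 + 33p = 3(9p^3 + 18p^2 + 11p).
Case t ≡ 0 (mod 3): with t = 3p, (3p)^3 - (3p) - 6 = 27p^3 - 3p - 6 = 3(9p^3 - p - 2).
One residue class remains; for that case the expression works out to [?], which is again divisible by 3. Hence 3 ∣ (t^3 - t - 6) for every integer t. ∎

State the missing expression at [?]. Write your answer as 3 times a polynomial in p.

3(9p^3 + 9p^2 + 2p - 2)

The residues treated are {2, 0}, so the missing case is t ≡ 1 (mod 3); write t = 3p+1.
Then (3p+1)^3 - (3p+1) - 6 = 27p^3 + 27p^2 + 6p - 6 = 3(9p^3 + 9p^2 + 2p - 2).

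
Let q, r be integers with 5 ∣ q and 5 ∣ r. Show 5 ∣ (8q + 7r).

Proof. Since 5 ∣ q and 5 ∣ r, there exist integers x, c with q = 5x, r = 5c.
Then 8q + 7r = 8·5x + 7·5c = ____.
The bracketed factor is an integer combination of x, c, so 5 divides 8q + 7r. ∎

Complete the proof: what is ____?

Each term has a factor of 5: 8·5x + 7·5c = 5·(7c + 8x).
Since 7c + 8x is an integer, 5 ∣ (8q + 7r).

5(7c + 8x)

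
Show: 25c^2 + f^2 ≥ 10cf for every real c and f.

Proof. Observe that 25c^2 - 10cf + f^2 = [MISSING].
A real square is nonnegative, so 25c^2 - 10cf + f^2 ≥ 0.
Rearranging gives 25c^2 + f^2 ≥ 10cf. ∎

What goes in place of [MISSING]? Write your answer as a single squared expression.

The leading and trailing coefficients are 5^2 and 1^2, and 10 = 2·5·1, so the trinomial is (5c - f)^2.
Hence 25c^2 - 10cf + f^2 ≥ 0.

(5c - f)^2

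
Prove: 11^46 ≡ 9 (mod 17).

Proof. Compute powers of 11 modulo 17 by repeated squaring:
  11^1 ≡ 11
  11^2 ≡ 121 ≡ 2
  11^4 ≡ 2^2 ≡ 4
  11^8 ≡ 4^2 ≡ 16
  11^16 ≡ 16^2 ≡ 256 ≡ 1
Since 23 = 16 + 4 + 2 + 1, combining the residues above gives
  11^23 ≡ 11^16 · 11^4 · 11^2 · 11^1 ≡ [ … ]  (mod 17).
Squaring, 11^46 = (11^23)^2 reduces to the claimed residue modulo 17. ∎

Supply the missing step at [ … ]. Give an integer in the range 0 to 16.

3

Multiply the listed residues: 1 · 4 · 2 · 11 = 4 → 8 → 88.
Reducing modulo 17: 88 = 5·17 + 3, so 11^23 ≡ 3.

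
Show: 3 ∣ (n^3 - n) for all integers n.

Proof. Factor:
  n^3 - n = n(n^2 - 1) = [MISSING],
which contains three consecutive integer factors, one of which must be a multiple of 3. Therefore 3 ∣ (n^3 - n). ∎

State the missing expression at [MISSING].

(n - 1)n(n + 1)

n(n^2 - 1) = n(n - 1)(n + 1) = (n - 1)n(n + 1).
These three factors are consecutive integers, so their product is divisible by 3.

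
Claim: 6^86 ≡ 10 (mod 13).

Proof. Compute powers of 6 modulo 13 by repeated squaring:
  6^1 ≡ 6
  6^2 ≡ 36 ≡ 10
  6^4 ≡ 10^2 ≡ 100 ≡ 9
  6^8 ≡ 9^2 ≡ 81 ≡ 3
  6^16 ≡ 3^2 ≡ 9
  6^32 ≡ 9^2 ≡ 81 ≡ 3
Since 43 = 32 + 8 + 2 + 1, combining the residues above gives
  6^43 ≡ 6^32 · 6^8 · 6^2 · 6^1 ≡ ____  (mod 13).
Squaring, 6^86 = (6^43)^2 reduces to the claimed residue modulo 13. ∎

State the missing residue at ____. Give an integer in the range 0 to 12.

7

Multiply the listed residues: 3 · 3 · 10 · 6 = 9 → 90 → 540.
Reducing modulo 13: 540 = 41·13 + 7, so 6^43 ≡ 7.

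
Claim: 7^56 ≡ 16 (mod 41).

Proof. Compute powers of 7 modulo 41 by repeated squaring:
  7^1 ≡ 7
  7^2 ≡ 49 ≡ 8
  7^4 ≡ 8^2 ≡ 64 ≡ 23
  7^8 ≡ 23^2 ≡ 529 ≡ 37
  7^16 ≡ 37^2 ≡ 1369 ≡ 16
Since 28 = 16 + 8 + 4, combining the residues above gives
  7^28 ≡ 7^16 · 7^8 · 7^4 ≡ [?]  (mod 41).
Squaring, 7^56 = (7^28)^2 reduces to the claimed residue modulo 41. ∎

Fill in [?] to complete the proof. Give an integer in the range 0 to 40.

Multiply the listed residues: 16 · 37 · 23 = 592 → 13616.
Reducing modulo 41: 13616 = 332·41 + 4, so 7^28 ≡ 4.

4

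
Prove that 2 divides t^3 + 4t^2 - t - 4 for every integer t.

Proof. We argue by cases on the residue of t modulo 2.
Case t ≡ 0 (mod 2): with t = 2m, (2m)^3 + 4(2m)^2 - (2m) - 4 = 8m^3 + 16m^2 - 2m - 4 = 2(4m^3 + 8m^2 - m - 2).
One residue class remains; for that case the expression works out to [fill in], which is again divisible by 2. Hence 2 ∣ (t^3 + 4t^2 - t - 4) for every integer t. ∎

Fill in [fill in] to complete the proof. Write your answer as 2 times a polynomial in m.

Only t ≡ 1 (mod 2) is unaccounted for. Put t = 2m+1:
(2m+1)^3 + 4(2m+1)^2 - (2m+1) - 4 expands to 8m^3 + 28m^2 + 20m,
and factoring out 2 leaves 2(4m^3 + 14m^2 + 10m).

2(4m^3 + 14m^2 + 10m)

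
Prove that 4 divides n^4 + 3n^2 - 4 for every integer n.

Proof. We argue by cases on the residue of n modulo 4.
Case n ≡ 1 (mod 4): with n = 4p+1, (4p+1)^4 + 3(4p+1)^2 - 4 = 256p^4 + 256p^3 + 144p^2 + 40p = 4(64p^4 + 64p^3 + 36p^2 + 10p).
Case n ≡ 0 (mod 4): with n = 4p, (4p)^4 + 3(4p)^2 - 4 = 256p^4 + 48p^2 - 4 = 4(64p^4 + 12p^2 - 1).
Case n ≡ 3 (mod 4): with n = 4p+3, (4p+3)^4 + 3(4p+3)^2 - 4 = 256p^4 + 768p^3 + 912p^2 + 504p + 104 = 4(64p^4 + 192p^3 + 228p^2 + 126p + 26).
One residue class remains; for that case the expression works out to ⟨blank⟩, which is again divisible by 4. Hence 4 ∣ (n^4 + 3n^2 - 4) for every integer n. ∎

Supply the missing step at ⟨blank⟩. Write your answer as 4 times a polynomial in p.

4(64p^4 + 128p^3 + 108p^2 + 44p + 6)

The residues treated are {1, 0, 3}, so the missing case is n ≡ 2 (mod 4); write n = 4p+2.
Then (4p+2)^4 + 3(4p+2)^2 - 4 = 256p^4 + 512p^3 + 432p^2 + 176p + 24 = 4(64p^4 + 128p^3 + 108p^2 + 44p + 6).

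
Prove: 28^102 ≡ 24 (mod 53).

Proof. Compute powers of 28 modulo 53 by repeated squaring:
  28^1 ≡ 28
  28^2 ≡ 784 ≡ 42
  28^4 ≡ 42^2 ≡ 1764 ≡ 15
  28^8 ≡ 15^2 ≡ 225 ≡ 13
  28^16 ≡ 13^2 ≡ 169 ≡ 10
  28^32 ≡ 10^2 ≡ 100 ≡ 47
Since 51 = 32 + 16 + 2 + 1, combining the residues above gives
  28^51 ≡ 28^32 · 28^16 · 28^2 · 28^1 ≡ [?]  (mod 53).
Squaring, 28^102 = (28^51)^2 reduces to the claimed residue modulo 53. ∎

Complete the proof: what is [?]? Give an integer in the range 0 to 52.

36

Multiply the listed residues: 47 · 10 · 42 · 28 = 470 → 19740 → 552720.
Reducing modulo 53: 552720 = 10428·53 + 36, so 28^51 ≡ 36.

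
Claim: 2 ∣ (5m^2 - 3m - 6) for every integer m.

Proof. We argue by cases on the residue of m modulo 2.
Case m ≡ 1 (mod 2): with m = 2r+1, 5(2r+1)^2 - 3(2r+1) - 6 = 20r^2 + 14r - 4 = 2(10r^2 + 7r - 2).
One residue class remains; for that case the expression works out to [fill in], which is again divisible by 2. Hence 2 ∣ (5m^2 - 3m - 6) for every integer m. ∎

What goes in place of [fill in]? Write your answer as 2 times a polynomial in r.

The residues treated are {1}, so the missing case is m ≡ 0 (mod 2); write m = 2r.
Then 5(2r)^2 - 3(2r) - 6 = 20r^2 - 6r - 6 = 2(10r^2 - 3r - 3).

2(10r^2 - 3r - 3)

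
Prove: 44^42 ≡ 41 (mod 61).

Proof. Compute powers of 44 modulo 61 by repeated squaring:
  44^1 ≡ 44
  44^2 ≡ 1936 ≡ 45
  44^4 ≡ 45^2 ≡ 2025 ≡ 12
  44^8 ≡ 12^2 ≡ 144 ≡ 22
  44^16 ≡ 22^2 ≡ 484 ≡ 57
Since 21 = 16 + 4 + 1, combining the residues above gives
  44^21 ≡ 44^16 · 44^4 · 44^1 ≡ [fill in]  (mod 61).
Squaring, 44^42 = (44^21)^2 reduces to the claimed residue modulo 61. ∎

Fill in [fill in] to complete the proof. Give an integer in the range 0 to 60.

23

Multiply the listed residues: 57 · 12 · 44 = 684 → 30096.
Reducing modulo 61: 30096 = 493·61 + 23, so 44^21 ≡ 23.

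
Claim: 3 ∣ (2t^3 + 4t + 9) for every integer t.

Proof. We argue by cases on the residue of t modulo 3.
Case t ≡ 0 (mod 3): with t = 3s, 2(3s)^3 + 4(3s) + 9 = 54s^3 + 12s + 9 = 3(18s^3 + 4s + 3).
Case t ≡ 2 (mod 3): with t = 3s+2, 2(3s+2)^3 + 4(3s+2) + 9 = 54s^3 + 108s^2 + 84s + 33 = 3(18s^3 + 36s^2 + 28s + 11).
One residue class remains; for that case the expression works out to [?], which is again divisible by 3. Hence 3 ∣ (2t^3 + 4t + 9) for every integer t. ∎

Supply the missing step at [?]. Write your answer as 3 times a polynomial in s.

3(18s^3 + 18s^2 + 10s + 5)

Only t ≡ 1 (mod 3) is unaccounted for. Put t = 3s+1:
2(3s+1)^3 + 4(3s+1) + 9 expands to 54s^3 + 54s^2 + 30s + 15,
and factoring out 3 leaves 3(18s^3 + 18s^2 + 10s + 5).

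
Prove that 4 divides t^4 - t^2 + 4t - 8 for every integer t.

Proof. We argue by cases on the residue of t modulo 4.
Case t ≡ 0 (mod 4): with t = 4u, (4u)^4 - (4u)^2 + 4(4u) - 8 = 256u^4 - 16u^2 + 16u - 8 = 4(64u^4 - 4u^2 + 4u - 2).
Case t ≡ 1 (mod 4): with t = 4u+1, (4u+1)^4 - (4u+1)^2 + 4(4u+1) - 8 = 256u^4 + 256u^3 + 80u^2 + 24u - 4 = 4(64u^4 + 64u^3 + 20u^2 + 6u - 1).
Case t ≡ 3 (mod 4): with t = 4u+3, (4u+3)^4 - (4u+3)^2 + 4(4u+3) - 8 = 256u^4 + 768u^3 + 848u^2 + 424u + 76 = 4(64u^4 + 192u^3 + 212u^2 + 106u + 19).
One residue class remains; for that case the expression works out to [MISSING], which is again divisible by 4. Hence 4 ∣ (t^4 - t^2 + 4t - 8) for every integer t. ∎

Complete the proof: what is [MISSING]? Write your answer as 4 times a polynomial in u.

Only t ≡ 2 (mod 4) is unaccounted for. Put t = 4u+2:
(4u+2)^4 - (4u+2)^2 + 4(4u+2) - 8 expands to 256u^4 + 512u^3 + 368u^2 + 128u + 12,
and factoring out 4 leaves 4(64u^4 + 128u^3 + 92u^2 + 32u + 3).

4(64u^4 + 128u^3 + 92u^2 + 32u + 3)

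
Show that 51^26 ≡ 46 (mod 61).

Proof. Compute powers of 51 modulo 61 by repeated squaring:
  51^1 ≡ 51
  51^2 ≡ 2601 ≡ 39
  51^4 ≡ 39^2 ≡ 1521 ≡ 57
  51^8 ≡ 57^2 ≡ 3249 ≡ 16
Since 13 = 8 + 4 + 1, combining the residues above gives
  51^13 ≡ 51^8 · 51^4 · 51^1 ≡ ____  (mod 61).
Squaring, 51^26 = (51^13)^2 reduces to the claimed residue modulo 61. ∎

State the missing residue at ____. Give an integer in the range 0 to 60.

30

Multiply the listed residues: 16 · 57 · 51 = 912 → 46512.
Reducing modulo 61: 46512 = 762·61 + 30, so 51^13 ≡ 30.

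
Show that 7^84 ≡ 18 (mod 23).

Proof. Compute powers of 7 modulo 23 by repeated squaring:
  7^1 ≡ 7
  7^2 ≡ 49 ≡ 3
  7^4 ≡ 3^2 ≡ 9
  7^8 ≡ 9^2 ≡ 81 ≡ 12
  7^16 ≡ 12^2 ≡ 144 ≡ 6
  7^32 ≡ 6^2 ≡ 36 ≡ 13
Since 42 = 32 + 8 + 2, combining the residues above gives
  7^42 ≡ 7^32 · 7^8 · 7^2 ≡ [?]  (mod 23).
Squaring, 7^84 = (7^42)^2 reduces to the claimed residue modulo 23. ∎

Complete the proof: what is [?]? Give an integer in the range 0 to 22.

7^32 · 7^8 · 7^2 ≡ 13 · 12 · 3 = 468.
468 mod 23 = 8, so 7^42 ≡ 8 (mod 23).

8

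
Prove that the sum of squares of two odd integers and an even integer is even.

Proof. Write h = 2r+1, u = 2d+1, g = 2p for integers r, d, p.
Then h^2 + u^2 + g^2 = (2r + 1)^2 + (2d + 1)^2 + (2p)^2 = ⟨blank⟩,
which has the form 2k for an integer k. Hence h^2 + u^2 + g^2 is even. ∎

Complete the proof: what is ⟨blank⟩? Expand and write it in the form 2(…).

Expanding: (2r + 1)^2 + (2d + 1)^2 + (2p)^2 = 4d^2 + 4d + 4p^2 + 4r^2 + 4r + 2.
Every term is even; pulling out the factor of 2 gives 2(2d^2 + 2d + 2p^2 + 2r^2 + 2r + 1).

2(2d^2 + 2d + 2p^2 + 2r^2 + 2r + 1)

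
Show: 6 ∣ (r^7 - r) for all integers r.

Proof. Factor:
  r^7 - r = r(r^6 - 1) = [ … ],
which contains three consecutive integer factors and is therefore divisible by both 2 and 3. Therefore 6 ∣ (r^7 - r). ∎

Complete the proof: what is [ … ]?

r^6 - 1 = (r^2 - 1)(r^4 + r^2 + 1), and r^2 - 1 = (r-1)(r+1).
So r(r^6 - 1) = (r - 1)r(r + 1)(r^4 + r^2 + 1).

(r - 1)r(r + 1)(r^4 + r^2 + 1)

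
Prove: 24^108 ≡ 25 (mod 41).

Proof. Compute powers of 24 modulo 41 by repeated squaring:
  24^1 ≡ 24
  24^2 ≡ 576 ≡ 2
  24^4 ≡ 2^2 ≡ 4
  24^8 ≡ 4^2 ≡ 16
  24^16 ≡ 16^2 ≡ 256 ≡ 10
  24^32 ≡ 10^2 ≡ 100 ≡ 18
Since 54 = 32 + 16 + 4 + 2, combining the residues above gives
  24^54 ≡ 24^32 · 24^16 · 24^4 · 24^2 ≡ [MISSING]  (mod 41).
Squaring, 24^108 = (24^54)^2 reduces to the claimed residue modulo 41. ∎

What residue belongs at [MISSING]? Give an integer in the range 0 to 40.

Multiply the listed residues: 18 · 10 · 4 · 2 = 180 → 720 → 1440.
Reducing modulo 41: 1440 = 35·41 + 5, so 24^54 ≡ 5.

5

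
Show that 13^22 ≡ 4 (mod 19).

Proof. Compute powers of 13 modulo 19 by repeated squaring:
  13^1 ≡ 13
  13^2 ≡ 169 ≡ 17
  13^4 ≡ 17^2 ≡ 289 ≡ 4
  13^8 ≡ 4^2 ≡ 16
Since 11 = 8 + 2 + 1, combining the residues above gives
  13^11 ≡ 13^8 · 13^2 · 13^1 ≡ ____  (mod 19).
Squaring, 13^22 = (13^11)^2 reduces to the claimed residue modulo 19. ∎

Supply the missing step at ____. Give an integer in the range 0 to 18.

2

13^8 · 13^2 · 13^1 ≡ 16 · 17 · 13 = 3536.
3536 mod 19 = 2, so 13^11 ≡ 2 (mod 19).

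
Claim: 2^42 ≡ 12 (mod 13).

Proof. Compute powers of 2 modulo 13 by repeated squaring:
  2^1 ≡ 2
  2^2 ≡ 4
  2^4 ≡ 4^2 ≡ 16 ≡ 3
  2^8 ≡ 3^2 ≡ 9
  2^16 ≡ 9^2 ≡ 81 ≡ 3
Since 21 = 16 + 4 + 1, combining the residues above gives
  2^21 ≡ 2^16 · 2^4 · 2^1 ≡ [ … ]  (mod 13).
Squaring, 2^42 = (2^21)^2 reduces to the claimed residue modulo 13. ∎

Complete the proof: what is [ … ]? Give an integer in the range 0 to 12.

Multiply the listed residues: 3 · 3 · 2 = 9 → 18.
Reducing modulo 13: 18 = 1·13 + 5, so 2^21 ≡ 5.

5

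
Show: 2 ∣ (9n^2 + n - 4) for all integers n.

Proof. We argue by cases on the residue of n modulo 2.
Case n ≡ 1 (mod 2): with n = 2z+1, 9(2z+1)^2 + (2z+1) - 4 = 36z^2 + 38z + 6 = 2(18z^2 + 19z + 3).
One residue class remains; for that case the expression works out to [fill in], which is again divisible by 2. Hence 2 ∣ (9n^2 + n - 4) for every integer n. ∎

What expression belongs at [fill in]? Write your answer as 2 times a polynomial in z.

2(18z^2 + z - 2)

Only n ≡ 0 (mod 2) is unaccounted for. Put n = 2z:
9(2z)^2 + (2z) - 4 expands to 36z^2 + 2z - 4,
and factoring out 2 leaves 2(18z^2 + z - 2).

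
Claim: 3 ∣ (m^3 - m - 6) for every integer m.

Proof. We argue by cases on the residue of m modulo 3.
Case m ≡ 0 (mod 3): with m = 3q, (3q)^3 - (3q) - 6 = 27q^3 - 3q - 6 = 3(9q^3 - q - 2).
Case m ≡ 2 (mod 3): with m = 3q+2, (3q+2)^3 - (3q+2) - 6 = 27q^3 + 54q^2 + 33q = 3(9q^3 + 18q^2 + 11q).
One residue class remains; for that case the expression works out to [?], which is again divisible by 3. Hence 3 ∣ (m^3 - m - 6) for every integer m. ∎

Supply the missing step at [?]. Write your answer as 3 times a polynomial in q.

3(9q^3 + 9q^2 + 2q - 2)

The residues treated are {0, 2}, so the missing case is m ≡ 1 (mod 3); write m = 3q+1.
Then (3q+1)^3 - (3q+1) - 6 = 27q^3 + 27q^2 + 6q - 6 = 3(9q^3 + 9q^2 + 2q - 2).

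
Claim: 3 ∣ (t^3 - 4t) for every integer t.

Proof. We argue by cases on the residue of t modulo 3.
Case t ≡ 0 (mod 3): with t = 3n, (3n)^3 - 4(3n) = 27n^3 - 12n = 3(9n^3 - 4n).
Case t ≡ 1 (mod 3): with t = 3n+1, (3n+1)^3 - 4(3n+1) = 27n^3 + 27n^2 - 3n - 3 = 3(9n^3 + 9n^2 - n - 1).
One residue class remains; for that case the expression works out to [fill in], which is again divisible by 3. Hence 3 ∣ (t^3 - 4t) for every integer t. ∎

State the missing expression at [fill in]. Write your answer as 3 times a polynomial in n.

3(9n^3 + 18n^2 + 8n)

The residues treated are {0, 1}, so the missing case is t ≡ 2 (mod 3); write t = 3n+2.
Then (3n+2)^3 - 4(3n+2) = 27n^3 + 54n^2 + 24n = 3(9n^3 + 18n^2 + 8n).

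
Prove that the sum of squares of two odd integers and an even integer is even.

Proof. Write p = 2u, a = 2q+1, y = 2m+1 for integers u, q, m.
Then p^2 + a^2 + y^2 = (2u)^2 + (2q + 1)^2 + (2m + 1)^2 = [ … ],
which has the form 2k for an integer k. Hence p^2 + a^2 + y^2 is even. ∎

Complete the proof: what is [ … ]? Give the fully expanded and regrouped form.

2(2m^2 + 2m + 2q^2 + 2q + 2u^2 + 1)

(2u)^2 + (2q + 1)^2 + (2m + 1)^2 = 4m^2 + 4m + 4q^2 + 4q + 4u^2 + 2
= 2(2m^2 + 2m + 2q^2 + 2q + 2u^2 + 1).
Since 2m^2 + 2m + 2q^2 + 2q + 2u^2 + 1 is an integer, the sum of squares is of the form 2k for an integer k.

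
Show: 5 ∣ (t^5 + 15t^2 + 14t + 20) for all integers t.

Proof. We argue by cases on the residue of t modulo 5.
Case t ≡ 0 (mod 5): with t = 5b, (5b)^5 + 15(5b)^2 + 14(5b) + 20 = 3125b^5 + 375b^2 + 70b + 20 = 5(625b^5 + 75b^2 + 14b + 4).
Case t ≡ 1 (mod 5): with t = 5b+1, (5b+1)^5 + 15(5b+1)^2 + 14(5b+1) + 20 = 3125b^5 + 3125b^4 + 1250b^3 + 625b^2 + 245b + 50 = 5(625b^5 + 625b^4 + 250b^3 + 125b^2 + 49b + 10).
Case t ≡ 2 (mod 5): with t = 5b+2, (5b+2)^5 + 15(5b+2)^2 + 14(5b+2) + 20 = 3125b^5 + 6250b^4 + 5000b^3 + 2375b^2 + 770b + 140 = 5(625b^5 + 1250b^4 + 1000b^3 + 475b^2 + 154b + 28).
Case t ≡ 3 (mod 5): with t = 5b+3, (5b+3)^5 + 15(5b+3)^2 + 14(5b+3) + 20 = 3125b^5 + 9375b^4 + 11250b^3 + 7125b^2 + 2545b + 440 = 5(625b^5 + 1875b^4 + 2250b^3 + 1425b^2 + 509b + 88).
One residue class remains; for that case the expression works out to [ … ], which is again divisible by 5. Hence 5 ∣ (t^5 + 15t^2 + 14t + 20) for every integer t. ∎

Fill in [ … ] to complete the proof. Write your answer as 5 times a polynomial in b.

Only t ≡ 4 (mod 5) is unaccounted for. Put t = 5b+4:
(5b+4)^5 + 15(5b+4)^2 + 14(5b+4) + 20 expands to 3125b^5 + 12500b^4 + 20000b^3 + 16375b^2 + 7070b + 1340,
and factoring out 5 leaves 5(625b^5 + 2500b^4 + 4000b^3 + 3275b^2 + 1414b + 268).

5(625b^5 + 2500b^4 + 4000b^3 + 3275b^2 + 1414b + 268)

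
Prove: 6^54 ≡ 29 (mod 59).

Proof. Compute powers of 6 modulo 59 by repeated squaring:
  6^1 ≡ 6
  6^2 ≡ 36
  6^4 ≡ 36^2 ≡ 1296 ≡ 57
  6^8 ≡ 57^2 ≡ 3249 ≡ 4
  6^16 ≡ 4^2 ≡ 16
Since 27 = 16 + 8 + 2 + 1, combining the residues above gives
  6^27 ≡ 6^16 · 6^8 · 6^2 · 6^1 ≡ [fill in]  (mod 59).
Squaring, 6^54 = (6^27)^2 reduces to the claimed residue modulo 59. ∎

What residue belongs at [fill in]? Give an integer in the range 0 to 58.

6^16 · 6^8 · 6^2 · 6^1 ≡ 16 · 4 · 36 · 6 = 13824.
13824 mod 59 = 18, so 6^27 ≡ 18 (mod 59).

18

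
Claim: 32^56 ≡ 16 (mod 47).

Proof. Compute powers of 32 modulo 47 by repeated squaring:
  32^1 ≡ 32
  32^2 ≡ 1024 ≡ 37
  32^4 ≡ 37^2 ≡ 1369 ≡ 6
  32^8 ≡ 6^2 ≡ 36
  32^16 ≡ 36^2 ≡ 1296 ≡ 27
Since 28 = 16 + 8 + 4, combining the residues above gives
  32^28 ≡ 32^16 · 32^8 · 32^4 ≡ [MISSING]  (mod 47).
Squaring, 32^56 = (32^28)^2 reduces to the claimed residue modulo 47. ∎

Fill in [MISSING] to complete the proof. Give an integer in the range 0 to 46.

Multiply the listed residues: 27 · 36 · 6 = 972 → 5832.
Reducing modulo 47: 5832 = 124·47 + 4, so 32^28 ≡ 4.

4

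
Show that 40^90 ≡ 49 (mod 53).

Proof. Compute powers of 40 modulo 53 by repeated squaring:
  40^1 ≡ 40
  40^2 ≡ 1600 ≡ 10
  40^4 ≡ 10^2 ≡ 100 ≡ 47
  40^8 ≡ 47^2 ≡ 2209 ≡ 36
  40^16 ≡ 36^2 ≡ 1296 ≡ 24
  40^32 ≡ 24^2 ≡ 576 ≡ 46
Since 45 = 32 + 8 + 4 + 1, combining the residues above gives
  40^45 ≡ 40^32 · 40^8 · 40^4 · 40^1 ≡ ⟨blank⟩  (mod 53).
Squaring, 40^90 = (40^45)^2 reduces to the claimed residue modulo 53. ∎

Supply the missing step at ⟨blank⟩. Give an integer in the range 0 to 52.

7

Multiply the listed residues: 46 · 36 · 47 · 40 = 1656 → 77832 → 3113280.
Reducing modulo 53: 3113280 = 58741·53 + 7, so 40^45 ≡ 7.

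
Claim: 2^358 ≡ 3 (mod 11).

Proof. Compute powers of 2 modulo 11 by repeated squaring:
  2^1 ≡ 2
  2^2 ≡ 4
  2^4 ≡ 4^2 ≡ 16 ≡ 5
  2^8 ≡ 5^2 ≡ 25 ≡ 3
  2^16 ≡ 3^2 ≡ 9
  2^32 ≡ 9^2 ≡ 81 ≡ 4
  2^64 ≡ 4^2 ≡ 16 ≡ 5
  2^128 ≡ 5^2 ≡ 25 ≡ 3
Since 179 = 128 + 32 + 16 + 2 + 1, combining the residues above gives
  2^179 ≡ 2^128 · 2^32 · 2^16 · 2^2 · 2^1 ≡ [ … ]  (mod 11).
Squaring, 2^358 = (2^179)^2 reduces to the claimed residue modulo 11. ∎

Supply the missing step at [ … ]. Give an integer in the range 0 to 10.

6

2^128 · 2^32 · 2^16 · 2^2 · 2^1 ≡ 3 · 4 · 9 · 4 · 2 = 864.
864 mod 11 = 6, so 2^179 ≡ 6 (mod 11).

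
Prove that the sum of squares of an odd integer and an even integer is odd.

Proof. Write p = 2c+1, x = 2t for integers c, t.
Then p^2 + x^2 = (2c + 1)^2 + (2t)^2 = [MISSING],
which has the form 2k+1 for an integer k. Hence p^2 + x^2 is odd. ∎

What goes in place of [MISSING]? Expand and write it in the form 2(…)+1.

2(2c^2 + 2c + 2t^2) + 1

Expanding: (2c + 1)^2 + (2t)^2 = 4c^2 + 4c + 4t^2 + 1.
Every term except the constant is even, so this is 2(2c^2 + 2c + 2t^2) + 1,
and 2c^2 + 2c + 2t^2 ∈ ℤ gives the required form.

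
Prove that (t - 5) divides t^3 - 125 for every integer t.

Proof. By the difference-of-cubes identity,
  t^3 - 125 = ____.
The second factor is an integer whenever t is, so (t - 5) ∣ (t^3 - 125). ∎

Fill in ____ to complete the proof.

(t - 5)(t^2 + 5t + 25)

Polynomial division of t^3 - 125 by t - 5 leaves remainder 0 and quotient t^2 + 5t + 25.
Hence t^3 - 125 = (t - 5)(t^2 + 5t + 25).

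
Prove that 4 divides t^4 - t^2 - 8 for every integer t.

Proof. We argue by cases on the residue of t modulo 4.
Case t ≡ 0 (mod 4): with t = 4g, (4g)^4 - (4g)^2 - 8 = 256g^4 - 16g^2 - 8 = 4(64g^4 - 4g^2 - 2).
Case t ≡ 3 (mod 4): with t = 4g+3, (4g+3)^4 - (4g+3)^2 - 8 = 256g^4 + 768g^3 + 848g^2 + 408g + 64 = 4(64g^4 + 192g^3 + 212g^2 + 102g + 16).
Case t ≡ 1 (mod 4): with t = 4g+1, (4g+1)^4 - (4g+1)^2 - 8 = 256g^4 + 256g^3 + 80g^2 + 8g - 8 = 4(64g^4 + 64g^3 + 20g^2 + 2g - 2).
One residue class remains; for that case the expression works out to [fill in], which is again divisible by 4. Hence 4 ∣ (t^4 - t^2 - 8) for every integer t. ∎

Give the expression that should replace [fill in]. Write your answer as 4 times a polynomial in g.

Only t ≡ 2 (mod 4) is unaccounted for. Put t = 4g+2:
(4g+2)^4 - (4g+2)^2 - 8 expands to 256g^4 + 512g^3 + 368g^2 + 112g + 4,
and factoring out 4 leaves 4(64g^4 + 128g^3 + 92g^2 + 28g + 1).

4(64g^4 + 128g^3 + 92g^2 + 28g + 1)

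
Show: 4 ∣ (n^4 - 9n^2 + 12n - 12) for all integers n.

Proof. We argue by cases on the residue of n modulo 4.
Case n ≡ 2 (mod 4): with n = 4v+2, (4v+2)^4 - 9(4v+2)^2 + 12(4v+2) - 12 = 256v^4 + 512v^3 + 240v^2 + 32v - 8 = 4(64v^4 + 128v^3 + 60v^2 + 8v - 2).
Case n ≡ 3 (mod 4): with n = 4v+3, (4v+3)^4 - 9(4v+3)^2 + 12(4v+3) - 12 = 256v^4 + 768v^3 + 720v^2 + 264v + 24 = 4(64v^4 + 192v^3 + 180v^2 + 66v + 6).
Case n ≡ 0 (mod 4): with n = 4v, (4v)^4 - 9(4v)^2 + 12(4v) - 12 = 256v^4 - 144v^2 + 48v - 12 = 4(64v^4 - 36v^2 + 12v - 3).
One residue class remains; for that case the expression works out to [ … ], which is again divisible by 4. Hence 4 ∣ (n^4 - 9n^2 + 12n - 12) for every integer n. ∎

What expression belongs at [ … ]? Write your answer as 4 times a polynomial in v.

4(64v^4 + 64v^3 - 12v^2 - 2v - 2)

Only n ≡ 1 (mod 4) is unaccounted for. Put n = 4v+1:
(4v+1)^4 - 9(4v+1)^2 + 12(4v+1) - 12 expands to 256v^4 + 256v^3 - 48v^2 - 8v - 8,
and factoring out 4 leaves 4(64v^4 + 64v^3 - 12v^2 - 2v - 2).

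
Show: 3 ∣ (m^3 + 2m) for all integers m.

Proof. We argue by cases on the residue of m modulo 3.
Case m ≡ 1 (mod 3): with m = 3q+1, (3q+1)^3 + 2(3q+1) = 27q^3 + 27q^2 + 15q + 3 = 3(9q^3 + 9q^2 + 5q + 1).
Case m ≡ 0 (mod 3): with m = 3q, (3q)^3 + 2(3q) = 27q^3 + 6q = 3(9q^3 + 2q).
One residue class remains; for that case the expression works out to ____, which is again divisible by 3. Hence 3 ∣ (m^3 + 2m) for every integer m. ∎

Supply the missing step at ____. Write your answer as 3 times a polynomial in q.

3(9q^3 + 18q^2 + 14q + 4)

The residues treated are {1, 0}, so the missing case is m ≡ 2 (mod 3); write m = 3q+2.
Then (3q+2)^3 + 2(3q+2) = 27q^3 + 54q^2 + 42q + 12 = 3(9q^3 + 18q^2 + 14q + 4).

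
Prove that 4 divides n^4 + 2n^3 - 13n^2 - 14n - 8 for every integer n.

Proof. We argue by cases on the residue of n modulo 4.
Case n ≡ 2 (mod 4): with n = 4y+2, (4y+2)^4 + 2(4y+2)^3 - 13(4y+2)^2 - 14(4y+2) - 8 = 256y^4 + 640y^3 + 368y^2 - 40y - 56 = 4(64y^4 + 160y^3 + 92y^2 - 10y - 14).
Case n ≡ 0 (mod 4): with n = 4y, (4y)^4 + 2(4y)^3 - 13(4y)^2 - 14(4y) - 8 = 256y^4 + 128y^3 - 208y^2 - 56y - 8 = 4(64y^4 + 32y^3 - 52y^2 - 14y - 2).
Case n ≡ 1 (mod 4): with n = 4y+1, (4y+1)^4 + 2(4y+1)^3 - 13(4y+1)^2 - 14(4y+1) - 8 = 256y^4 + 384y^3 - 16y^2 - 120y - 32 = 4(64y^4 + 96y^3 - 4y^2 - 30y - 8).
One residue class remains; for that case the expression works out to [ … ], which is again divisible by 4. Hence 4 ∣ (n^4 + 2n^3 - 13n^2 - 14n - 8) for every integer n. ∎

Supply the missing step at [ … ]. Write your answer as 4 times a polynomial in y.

4(64y^4 + 224y^3 + 236y^2 + 70y - 8)

The residues treated are {2, 0, 1}, so the missing case is n ≡ 3 (mod 4); write n = 4y+3.
Then (4y+3)^4 + 2(4y+3)^3 - 13(4y+3)^2 - 14(4y+3) - 8 = 256y^4 + 896y^3 + 944y^2 + 280y - 32 = 4(64y^4 + 224y^3 + 236y^2 + 70y - 8).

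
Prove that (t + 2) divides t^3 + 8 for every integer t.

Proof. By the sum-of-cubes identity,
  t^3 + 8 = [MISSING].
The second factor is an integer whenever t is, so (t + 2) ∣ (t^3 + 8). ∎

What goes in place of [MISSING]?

(t + 2)(t^2 - 2t + 4)

a^3 + b^3 = (a + b)(a^2 - ab + b^2). With a = t, b = 2:
t^3 + 8 = (t + 2)(t^2 - 2t + 4).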